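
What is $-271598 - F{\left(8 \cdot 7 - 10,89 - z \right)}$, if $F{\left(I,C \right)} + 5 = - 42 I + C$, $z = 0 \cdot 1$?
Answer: $-269750$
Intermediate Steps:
$z = 0$
$F{\left(I,C \right)} = -5 + C - 42 I$ ($F{\left(I,C \right)} = -5 + \left(- 42 I + C\right) = -5 + \left(C - 42 I\right) = -5 + C - 42 I$)
$-271598 - F{\left(8 \cdot 7 - 10,89 - z \right)} = -271598 - \left(-5 + \left(89 - 0\right) - 42 \left(8 \cdot 7 - 10\right)\right) = -271598 - \left(-5 + \left(89 + 0\right) - 42 \left(56 - 10\right)\right) = -271598 - \left(-5 + 89 - 1932\right) = -271598 - -1848 = -271598 + 1848 = -269750$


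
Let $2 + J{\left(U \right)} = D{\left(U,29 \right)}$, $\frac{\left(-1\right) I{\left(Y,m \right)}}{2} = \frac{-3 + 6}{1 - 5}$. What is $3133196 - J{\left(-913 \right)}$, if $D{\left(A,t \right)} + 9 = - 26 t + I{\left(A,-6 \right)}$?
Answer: $\frac{6267919}{2} \approx 3.134 \cdot 10^{6}$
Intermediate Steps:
$I{\left(Y,m \right)} = \frac{3}{2}$ ($I{\left(Y,m \right)} = - 2 \frac{-3 + 6}{1 - 5} = - 2 \frac{3}{-4} = - 2 \cdot 3 \left(- \frac{1}{4}\right) = \left(-2\right) \left(- \frac{3}{4}\right) = \frac{3}{2}$)
$D{\left(A,t \right)} = - \frac{15}{2} - 26 t$ ($D{\left(A,t \right)} = -9 - \left(- \frac{3}{2} + 26 t\right) = - \frac{15}{2} - 26 t$)
$J{\left(U \right)} = - \frac{1527}{2}$ ($J{\left(U \right)} = -2 - \frac{1523}{2} = - \frac{1527}{2}$)
$3133196 - J{\left(-913 \right)} = 3133196 - - \frac{1527}{2} = 3133196 + \frac{1527}{2} = \frac{6267919}{2}$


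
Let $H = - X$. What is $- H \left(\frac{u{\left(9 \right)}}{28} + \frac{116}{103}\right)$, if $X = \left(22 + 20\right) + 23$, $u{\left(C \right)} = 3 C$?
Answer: $\frac{391885}{2884} \approx 135.88$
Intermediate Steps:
$X = 65$ ($X = 42 + 23 = 65$)
$H = -65$ ($H = \left(-1\right) 65 = -65$)
$- H \left(\frac{u{\left(9 \right)}}{28} + \frac{116}{103}\right) = \left(-1\right) \left(-65\right) \left(\frac{3 \cdot 9}{28} + \frac{116}{103}\right) = 65 \left(27 \cdot \frac{1}{28} + 116 \cdot \frac{1}{103}\right) = 65 \left(\frac{27}{28} + \frac{116}{103}\right) = 65 \cdot \frac{6029}{2884} = \frac{391885}{2884}$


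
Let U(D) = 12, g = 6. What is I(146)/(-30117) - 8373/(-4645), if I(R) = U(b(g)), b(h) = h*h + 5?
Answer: 84037967/46631155 ≈ 1.8022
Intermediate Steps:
b(h) = 5 + h² (b(h) = h² + 5 = 5 + h²)
I(R) = 12
I(146)/(-30117) - 8373/(-4645) = 12/(-30117) - 8373/(-4645) = 12*(-1/30117) - 8373*(-1/4645) = -4/10039 + 8373/4645 = 84037967/46631155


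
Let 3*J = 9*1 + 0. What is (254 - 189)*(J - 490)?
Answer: -31655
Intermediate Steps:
J = 3 (J = (9*1 + 0)/3 = (9 + 0)/3 = (1/3)*9 = 3)
(254 - 189)*(J - 490) = (254 - 189)*(3 - 490) = 65*(-487) = -31655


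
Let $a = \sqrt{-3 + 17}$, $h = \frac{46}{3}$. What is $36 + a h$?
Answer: $36 + \frac{46 \sqrt{14}}{3} \approx 93.372$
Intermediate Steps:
$h = \frac{46}{3}$ ($h = 46 \cdot \frac{1}{3} = \frac{46}{3} \approx 15.333$)
$a = \sqrt{14} \approx 3.7417$
$36 + a h = 36 + \sqrt{14} \cdot \frac{46}{3} = 36 + \frac{46 \sqrt{14}}{3}$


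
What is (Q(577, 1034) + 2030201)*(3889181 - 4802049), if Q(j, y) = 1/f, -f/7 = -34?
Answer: -220543358106126/119 ≈ -1.8533e+12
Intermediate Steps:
f = 238 (f = -7*(-34) = 238)
Q(j, y) = 1/238
(Q(577, 1034) + 2030201)*(3889181 - 4802049) = (1/238 + 2030201)*(3889181 - 4802049) = (483187839/238)*(-912868) = -220543358106126/119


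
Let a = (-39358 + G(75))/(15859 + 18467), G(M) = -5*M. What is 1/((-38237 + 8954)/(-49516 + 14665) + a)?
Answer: -398765142/126522175 ≈ -3.1517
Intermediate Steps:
a = -39733/34326 (a = (-39358 - 5*75)/(15859 + 18467) = (-39358 - 375)/34326 = -39733*1/34326 = -39733/34326 ≈ -1.1575)
1/((-38237 + 8954)/(-49516 + 14665) + a) = 1/((-38237 + 8954)/(-49516 + 14665) - 39733/34326) = 1/(-29283/(-34851) - 39733/34326) = 1/(-29283*(-1/34851) - 39733/34326) = 1/(9761/11617 - 39733/34326) = 1/(-126522175/398765142) = -398765142/126522175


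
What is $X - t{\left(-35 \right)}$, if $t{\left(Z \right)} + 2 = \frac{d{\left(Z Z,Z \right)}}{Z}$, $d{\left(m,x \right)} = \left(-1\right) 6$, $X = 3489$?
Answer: $\frac{122179}{35} \approx 3490.8$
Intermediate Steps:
$d{\left(m,x \right)} = -6$
$t{\left(Z \right)} = -2 - \frac{6}{Z}$
$X - t{\left(-35 \right)} = 3489 - \left(-2 - \frac{6}{-35}\right) = 3489 - \left(-2 - - \frac{6}{35}\right) = 3489 - \left(-2 + \frac{6}{35}\right) = 3489 - - \frac{64}{35} = 3489 + \frac{64}{35} = \frac{122179}{35}$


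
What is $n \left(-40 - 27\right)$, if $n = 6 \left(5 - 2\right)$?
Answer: $-1206$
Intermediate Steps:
$n = 18$ ($n = 6 \cdot 3 = 18$)
$n \left(-40 - 27\right) = 18 \left(-40 - 27\right) = 18 \left(-67\right) = -1206$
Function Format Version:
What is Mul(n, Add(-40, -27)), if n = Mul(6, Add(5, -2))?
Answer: -1206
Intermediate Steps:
n = 18 (n = Mul(6, 3) = 18)
Mul(n, Add(-40, -27)) = Mul(18, Add(-40, -27)) = Mul(18, -67) = -1206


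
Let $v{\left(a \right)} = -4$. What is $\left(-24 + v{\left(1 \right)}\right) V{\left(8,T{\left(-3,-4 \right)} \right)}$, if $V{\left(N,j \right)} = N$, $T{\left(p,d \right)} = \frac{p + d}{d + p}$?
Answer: $-224$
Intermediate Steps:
$T{\left(p,d \right)} = 1$ ($T{\left(p,d \right)} = \frac{d + p}{d + p} = 1$)
$\left(-24 + v{\left(1 \right)}\right) V{\left(8,T{\left(-3,-4 \right)} \right)} = \left(-24 - 4\right) 8 = \left(-28\right) 8 = -224$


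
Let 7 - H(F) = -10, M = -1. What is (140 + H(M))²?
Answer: 24649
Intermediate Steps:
H(F) = 17 (H(F) = 7 - 1*(-10) = 7 + 10 = 17)
(140 + H(M))² = (140 + 17)² = 157² = 24649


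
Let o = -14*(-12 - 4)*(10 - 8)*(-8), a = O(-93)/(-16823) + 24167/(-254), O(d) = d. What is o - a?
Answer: -14908044709/4273042 ≈ -3488.9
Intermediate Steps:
a = -406537819/4273042 (a = -93/(-16823) + 24167/(-254) = -93*(-1/16823) + 24167*(-1/254) = 93/16823 - 24167/254 = -406537819/4273042 ≈ -95.140)
o = -3584 (o = -(-224)*2*(-8) = -14*(-32)*(-8) = 448*(-8) = -3584)
o - a = -3584 - 1*(-406537819/4273042) = -3584 + 406537819/4273042 = -14908044709/4273042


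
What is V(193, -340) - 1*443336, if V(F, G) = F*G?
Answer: -508956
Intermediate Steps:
V(193, -340) - 1*443336 = 193*(-340) - 1*443336 = -65620 - 443336 = -508956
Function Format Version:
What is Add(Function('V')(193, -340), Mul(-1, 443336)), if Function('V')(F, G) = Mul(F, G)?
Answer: -508956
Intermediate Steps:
Add(Function('V')(193, -340), Mul(-1, 443336)) = Add(Mul(193, -340), Mul(-1, 443336)) = Add(-65620, -443336) = -508956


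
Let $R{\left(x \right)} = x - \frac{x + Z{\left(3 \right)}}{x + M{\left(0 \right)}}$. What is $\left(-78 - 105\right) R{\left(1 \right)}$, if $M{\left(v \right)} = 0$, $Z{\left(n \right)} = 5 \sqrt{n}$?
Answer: $915 \sqrt{3} \approx 1584.8$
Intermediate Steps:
$R{\left(x \right)} = x - \frac{x + 5 \sqrt{3}}{x}$ ($R{\left(x \right)} = x - \frac{x + 5 \sqrt{3}}{x + 0} = x - \frac{x + 5 \sqrt{3}}{x}$)
$\left(-78 - 105\right) R{\left(1 \right)} = \left(-78 - 105\right) \left(-1 + 1 - \frac{5 \sqrt{3}}{1}\right) = - 183 \left(-1 + 1 - 5 \sqrt{3} \cdot 1\right) = - 183 \left(-1 + 1 - 5 \sqrt{3}\right) = - 183 \left(- 5 \sqrt{3}\right) = 915 \sqrt{3}$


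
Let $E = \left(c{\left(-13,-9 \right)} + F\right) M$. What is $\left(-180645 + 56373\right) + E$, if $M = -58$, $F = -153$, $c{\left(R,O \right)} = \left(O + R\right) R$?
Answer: $-131986$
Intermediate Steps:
$c{\left(R,O \right)} = R \left(O + R\right)$
$E = -7714$ ($E = \left(- 13 \left(-9 - 13\right) - 153\right) \left(-58\right) = \left(\left(-13\right) \left(-22\right) - 153\right) \left(-58\right) = \left(286 - 153\right) \left(-58\right) = 133 \left(-58\right) = -7714$)
$\left(-180645 + 56373\right) + E = \left(-180645 + 56373\right) - 7714 = -124272 - 7714 = -131986$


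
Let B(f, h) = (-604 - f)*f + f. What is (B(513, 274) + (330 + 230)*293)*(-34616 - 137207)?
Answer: 70177324244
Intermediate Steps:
B(f, h) = f + f*(-604 - f) (B(f, h) = f*(-604 - f) + f = f + f*(-604 - f))
(B(513, 274) + (330 + 230)*293)*(-34616 - 137207) = (-1*513*(603 + 513) + (330 + 230)*293)*(-34616 - 137207) = (-1*513*1116 + 560*293)*(-171823) = (-572508 + 164080)*(-171823) = -408428*(-171823) = 70177324244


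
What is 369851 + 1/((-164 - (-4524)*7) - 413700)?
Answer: 141355572795/382196 ≈ 3.6985e+5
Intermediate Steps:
369851 + 1/((-164 - (-4524)*7) - 413700) = 369851 + 1/((-164 - 348*(-91)) - 413700) = 369851 + 1/((-164 + 31668) - 413700) = 369851 + 1/(31504 - 413700) = 369851 + 1/(-382196) = 369851 - 1/382196 = 141355572795/382196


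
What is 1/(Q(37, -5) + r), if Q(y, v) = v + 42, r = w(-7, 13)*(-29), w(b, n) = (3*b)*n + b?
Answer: 1/8157 ≈ 0.00012259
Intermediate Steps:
w(b, n) = b + 3*b*n (w(b, n) = 3*b*n + b = b + 3*b*n)
r = 8120 (r = -7*(1 + 3*13)*(-29) = -7*(1 + 39)*(-29) = -7*40*(-29) = -280*(-29) = 8120)
Q(y, v) = 42 + v
1/(Q(37, -5) + r) = 1/((42 - 5) + 8120) = 1/(37 + 8120) = 1/8157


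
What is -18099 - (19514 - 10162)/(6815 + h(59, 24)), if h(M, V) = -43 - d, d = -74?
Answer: -8851079/489 ≈ -18100.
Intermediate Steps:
h(M, V) = 31 (h(M, V) = -43 - 1*(-74) = -43 + 74 = 31)
-18099 - (19514 - 10162)/(6815 + h(59, 24)) = -18099 - (19514 - 10162)/(6815 + 31) = -18099 - 9352/6846 = -18099 - 1*668/489 = -18099 - 668/489 = -8851079/489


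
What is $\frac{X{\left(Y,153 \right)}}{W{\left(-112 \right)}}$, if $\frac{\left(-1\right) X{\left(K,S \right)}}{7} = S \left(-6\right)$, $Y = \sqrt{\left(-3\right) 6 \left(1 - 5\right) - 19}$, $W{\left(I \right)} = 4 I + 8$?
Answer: $- \frac{3213}{220} \approx -14.605$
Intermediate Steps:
$W{\left(I \right)} = 8 + 4 I$
$Y = \sqrt{53}$ ($Y = \sqrt{- 18 \left(1 - 5\right) - 19} = \sqrt{\left(-18\right) \left(-4\right) - 19} = \sqrt{72 - 19} = \sqrt{53} \approx 7.2801$)
$X{\left(K,S \right)} = 42 S$ ($X{\left(K,S \right)} = - 7 S \left(-6\right) = - 7 \left(- 6 S\right) = 42 S$)
$\frac{X{\left(Y,153 \right)}}{W{\left(-112 \right)}} = \frac{42 \cdot 153}{8 + 4 \left(-112\right)} = \frac{6426}{8 - 448} = \frac{6426}{-440} = 6426 \left(- \frac{1}{440}\right) = - \frac{3213}{220}$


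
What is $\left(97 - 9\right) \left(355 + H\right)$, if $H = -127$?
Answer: $20064$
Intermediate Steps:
$\left(97 - 9\right) \left(355 + H\right) = \left(97 - 9\right) \left(355 - 127\right) = 88 \cdot 228 = 20064$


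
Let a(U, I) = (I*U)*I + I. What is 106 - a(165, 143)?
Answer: -3374122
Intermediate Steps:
a(U, I) = I + U*I**2 (a(U, I) = U*I**2 + I = I + U*I**2)
106 - a(165, 143) = 106 - 143*(1 + 143*165) = 106 - 143*(1 + 23595) = 106 - 143*23596 = 106 - 1*3374228 = 106 - 3374228 = -3374122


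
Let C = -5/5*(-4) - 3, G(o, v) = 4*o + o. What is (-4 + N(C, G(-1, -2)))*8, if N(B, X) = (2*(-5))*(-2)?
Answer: 128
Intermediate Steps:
G(o, v) = 5*o
C = 1 (C = -5*⅕*(-4) - 3 = -1*(-4) - 3 = 4 - 3 = 1)
N(B, X) = 20 (N(B, X) = -10*(-2) = 20)
(-4 + N(C, G(-1, -2)))*8 = (-4 + 20)*8 = 16*8 = 128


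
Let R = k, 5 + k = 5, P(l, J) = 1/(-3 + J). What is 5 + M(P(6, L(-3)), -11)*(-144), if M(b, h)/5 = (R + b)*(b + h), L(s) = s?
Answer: -1335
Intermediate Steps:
k = 0 (k = -5 + 5 = 0)
R = 0
M(b, h) = 5*b*(b + h) (M(b, h) = 5*((0 + b)*(b + h)) = 5*(b*(b + h)) = 5*b*(b + h))
5 + M(P(6, L(-3)), -11)*(-144) = 5 + (5*(1/(-3 - 3) - 11)/(-3 - 3))*(-144) = 5 + (5*(1/(-6) - 11)/(-6))*(-144) = 5 + (5*(-⅙)*(-⅙ - 11))*(-144) = 5 + (5*(-⅙)*(-67/6))*(-144) = 5 + (335/36)*(-144) = 5 - 1340 = -1335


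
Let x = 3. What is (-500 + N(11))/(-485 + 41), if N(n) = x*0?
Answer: 125/111 ≈ 1.1261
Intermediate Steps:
N(n) = 0 (N(n) = 3*0 = 0)
(-500 + N(11))/(-485 + 41) = (-500 + 0)/(-485 + 41) = -500/(-444) = -500*(-1/444) = 125/111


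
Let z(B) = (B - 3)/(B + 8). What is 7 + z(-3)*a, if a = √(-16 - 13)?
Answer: 7 - 6*I*√29/5 ≈ 7.0 - 6.4622*I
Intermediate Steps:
z(B) = (-3 + B)/(8 + B)
a = I*√29 (a = √(-29) = I*√29 ≈ 5.3852*I)
7 + z(-3)*a = 7 + ((-3 - 3)/(8 - 3))*(I*√29) = 7 + (-6/5)*(I*√29) = 7 + ((⅕)*(-6))*(I*√29) = 7 - 6*I*√29/5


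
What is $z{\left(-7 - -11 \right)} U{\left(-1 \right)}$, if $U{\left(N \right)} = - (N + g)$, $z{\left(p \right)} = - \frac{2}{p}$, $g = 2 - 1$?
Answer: $0$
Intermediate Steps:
$g = 1$
$U{\left(N \right)} = -1 - N$ ($U{\left(N \right)} = - (N + 1) = - (1 + N) = -1 - N$)
$z{\left(-7 - -11 \right)} U{\left(-1 \right)} = - \frac{2}{-7 - -11} \left(-1 - -1\right) = - \frac{2}{-7 + 11} \left(-1 + 1\right) = - \frac{2}{4} \cdot 0 = \left(-2\right) \frac{1}{4} \cdot 0 = \left(- \frac{1}{2}\right) 0 = 0$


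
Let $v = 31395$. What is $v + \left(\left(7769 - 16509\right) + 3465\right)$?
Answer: $26120$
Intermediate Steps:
$v + \left(\left(7769 - 16509\right) + 3465\right) = 31395 + \left(\left(7769 - 16509\right) + 3465\right) = 31395 + \left(-8740 + 3465\right) = 31395 - 5275 = 26120$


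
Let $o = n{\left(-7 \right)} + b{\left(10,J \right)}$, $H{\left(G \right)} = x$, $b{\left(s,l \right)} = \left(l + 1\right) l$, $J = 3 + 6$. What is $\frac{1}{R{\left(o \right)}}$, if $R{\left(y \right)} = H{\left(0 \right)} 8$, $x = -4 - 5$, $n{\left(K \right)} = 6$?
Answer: $- \frac{1}{72} \approx -0.013889$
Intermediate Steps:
$J = 9$
$x = -9$
$b{\left(s,l \right)} = l \left(1 + l\right)$ ($b{\left(s,l \right)} = \left(1 + l\right) l = l \left(1 + l\right)$)
$H{\left(G \right)} = -9$
$o = 96$ ($o = 6 + 9 \left(1 + 9\right) = 6 + 9 \cdot 10 = 6 + 90 = 96$)
$R{\left(y \right)} = -72$ ($R{\left(y \right)} = \left(-9\right) 8 = -72$)
$\frac{1}{R{\left(o \right)}} = \frac{1}{-72} = - \frac{1}{72}$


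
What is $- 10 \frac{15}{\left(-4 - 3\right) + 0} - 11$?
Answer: $\frac{73}{7} \approx 10.429$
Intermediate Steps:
$- 10 \frac{15}{\left(-4 - 3\right) + 0} - 11 = - 10 \frac{15}{-7 + 0} - 11 = - 10 \frac{15}{-7} - 11 = - 10 \cdot 15 \left(- \frac{1}{7}\right) - 11 = \left(-10\right) \left(- \frac{15}{7}\right) - 11 = \frac{150}{7} - 11 = \frac{73}{7}$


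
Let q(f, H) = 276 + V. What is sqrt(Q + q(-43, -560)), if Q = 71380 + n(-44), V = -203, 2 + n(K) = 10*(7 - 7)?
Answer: 3*sqrt(7939) ≈ 267.30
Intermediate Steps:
n(K) = -2 (n(K) = -2 + 10*(7 - 7) = -2 + 10*0 = -2 + 0 = -2)
q(f, H) = 73 (q(f, H) = 276 - 203 = 73)
Q = 71378 (Q = 71380 - 2 = 71378)
sqrt(Q + q(-43, -560)) = sqrt(71378 + 73) = sqrt(71451) = 3*sqrt(7939)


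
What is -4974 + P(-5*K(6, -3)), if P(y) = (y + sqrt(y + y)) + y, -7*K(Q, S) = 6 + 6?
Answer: -34698/7 + 2*sqrt(210)/7 ≈ -4952.7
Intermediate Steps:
K(Q, S) = -12/7 (K(Q, S) = -(6 + 6)/7 = -1/7*12 = -12/7)
P(y) = 2*y + sqrt(2)*sqrt(y) (P(y) = (y + sqrt(2*y)) + y = (y + sqrt(2)*sqrt(y)) + y = 2*y + sqrt(2)*sqrt(y))
-4974 + P(-5*K(6, -3)) = -4974 + (2*(-5*(-12/7)) + sqrt(2)*sqrt(-5*(-12/7))) = -4974 + (2*(60/7) + sqrt(2)*sqrt(60/7)) = -4974 + (120/7 + sqrt(2)*(2*sqrt(105)/7)) = -4974 + (120/7 + 2*sqrt(210)/7) = -34698/7 + 2*sqrt(210)/7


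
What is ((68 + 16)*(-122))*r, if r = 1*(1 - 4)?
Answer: 30744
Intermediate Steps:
r = -3 (r = 1*(-3) = -3)
((68 + 16)*(-122))*r = ((68 + 16)*(-122))*(-3) = (84*(-122))*(-3) = -10248*(-3) = 30744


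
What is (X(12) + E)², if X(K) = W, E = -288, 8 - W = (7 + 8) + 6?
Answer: 90601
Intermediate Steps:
W = -13 (W = 8 - ((7 + 8) + 6) = 8 - (15 + 6) = 8 - 1*21 = 8 - 21 = -13)
X(K) = -13
(X(12) + E)² = (-13 - 288)² = (-301)² = 90601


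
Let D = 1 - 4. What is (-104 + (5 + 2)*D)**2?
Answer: 15625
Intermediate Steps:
D = -3
(-104 + (5 + 2)*D)**2 = (-104 + (5 + 2)*(-3))**2 = (-104 + 7*(-3))**2 = (-104 - 21)**2 = (-125)**2 = 15625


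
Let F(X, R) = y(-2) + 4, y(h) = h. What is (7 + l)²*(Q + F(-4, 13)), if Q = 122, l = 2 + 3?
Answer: 17856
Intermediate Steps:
F(X, R) = 2 (F(X, R) = -2 + 4 = 2)
l = 5
(7 + l)²*(Q + F(-4, 13)) = (7 + 5)²*(122 + 2) = 12²*124 = 144*124 = 17856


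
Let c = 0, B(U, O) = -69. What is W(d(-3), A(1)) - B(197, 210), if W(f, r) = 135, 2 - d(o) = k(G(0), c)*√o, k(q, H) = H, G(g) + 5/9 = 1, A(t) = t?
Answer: 204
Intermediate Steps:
G(g) = 4/9 (G(g) = -5/9 + 1 = 4/9)
d(o) = 2 (d(o) = 2 - 0*√o = 2 - 1*0 = 2 + 0 = 2)
W(d(-3), A(1)) - B(197, 210) = 135 - 1*(-69) = 135 + 69 = 204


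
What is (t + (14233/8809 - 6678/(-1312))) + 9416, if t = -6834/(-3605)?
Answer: 196335443864751/20832227920 ≈ 9424.6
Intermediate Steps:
t = 6834/3605 (t = -6834*(-1/3605) = 6834/3605 ≈ 1.8957)
(t + (14233/8809 - 6678/(-1312))) + 9416 = (6834/3605 + (14233/8809 - 6678/(-1312))) + 9416 = (6834/3605 + (14233*(1/8809) - 6678*(-1/1312))) + 9416 = (6834/3605 + (14233/8809 + 3339/656)) + 9416 = (6834/3605 + 38750099/5778704) + 9416 = 179185770031/20832227920 + 9416 = 196335443864751/20832227920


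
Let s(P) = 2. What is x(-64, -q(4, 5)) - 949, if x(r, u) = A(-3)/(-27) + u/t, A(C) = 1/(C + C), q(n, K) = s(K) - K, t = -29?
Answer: -4458859/4698 ≈ -949.10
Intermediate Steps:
q(n, K) = 2 - K
A(C) = 1/(2*C)
x(r, u) = 1/162 - u/29 (x(r, u) = ((½)/(-3))/(-27) + u/(-29) = ((½)*(-⅓))*(-1/27) + u*(-1/29) = -⅙*(-1/27) - u/29 = 1/162 - u/29)
x(-64, -q(4, 5)) - 949 = (1/162 - (-1)*(2 - 1*5)/29) - 949 = (1/162 - (-1)*(2 - 5)/29) - 949 = (1/162 - (-1)*(-3)/29) - 949 = (1/162 - 1/29*3) - 949 = (1/162 - 3/29) - 949 = -457/4698 - 949 = -4458859/4698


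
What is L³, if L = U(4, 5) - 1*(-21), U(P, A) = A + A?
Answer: 29791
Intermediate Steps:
U(P, A) = 2*A
L = 31 (L = 2*5 - 1*(-21) = 10 + 21 = 31)
L³ = 31³ = 29791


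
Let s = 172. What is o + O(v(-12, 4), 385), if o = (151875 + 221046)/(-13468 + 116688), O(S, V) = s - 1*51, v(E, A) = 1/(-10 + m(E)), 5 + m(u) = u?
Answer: 12862541/103220 ≈ 124.61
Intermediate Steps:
m(u) = -5 + u
v(E, A) = 1/(-15 + E) (v(E, A) = 1/(-10 + (-5 + E)) = 1/(-15 + E))
O(S, V) = 121 (O(S, V) = 172 - 1*51 = 172 - 51 = 121)
o = 372921/103220 ≈ 3.6129
o + O(v(-12, 4), 385) = 372921/103220 + 121 = 12862541/103220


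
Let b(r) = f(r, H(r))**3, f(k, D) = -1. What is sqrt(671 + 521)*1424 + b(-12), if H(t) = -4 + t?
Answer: -1 + 2848*sqrt(298) ≈ 49163.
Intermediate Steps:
b(r) = -1 (b(r) = (-1)**3 = -1)
sqrt(671 + 521)*1424 + b(-12) = sqrt(671 + 521)*1424 - 1 = sqrt(1192)*1424 - 1 = (2*sqrt(298))*1424 - 1 = 2848*sqrt(298) - 1 = -1 + 2848*sqrt(298)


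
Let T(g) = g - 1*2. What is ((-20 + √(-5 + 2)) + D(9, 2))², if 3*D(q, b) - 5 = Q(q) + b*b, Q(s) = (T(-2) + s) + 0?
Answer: 2089/9 - 92*I*√3/3 ≈ 232.11 - 53.116*I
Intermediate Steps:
T(g) = -2 + g (T(g) = g - 2 = -2 + g)
Q(s) = -4 + s (Q(s) = ((-2 - 2) + s) + 0 = (-4 + s) + 0 = -4 + s)
D(q, b) = ⅓ + q/3 + b²/3 (D(q, b) = 5/3 + ((-4 + q) + b*b)/3 = 5/3 + ((-4 + q) + b²)/3 = 5/3 + (-4 + q + b²)/3 = 5/3 + (-4/3 + q/3 + b²/3) = ⅓ + q/3 + b²/3)
((-20 + √(-5 + 2)) + D(9, 2))² = ((-20 + √(-5 + 2)) + (⅓ + (⅓)*9 + (⅓)*2²))² = ((-20 + √(-3)) + (⅓ + 3 + (⅓)*4))² = ((-20 + I*√3) + (⅓ + 3 + 4/3))² = ((-20 + I*√3) + 14/3)² = (-46/3 + I*√3)²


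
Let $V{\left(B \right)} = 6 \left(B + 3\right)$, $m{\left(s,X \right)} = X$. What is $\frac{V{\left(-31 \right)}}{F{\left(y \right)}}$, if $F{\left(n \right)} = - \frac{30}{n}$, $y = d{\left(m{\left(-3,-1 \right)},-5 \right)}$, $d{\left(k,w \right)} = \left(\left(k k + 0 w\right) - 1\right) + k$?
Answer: $- \frac{28}{5} \approx -5.6$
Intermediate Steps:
$d{\left(k,w \right)} = -1 + k + k^{2}$ ($d{\left(k,w \right)} = \left(\left(k^{2} + 0\right) - 1\right) + k = \left(k^{2} - 1\right) + k = \left(-1 + k^{2}\right) + k = -1 + k + k^{2}$)
$y = -1$ ($y = -1 - 1 + \left(-1\right)^{2} = -1 - 1 + 1 = -1$)
$V{\left(B \right)} = 18 + 6 B$ ($V{\left(B \right)} = 6 \left(3 + B\right) = 18 + 6 B$)
$\frac{V{\left(-31 \right)}}{F{\left(y \right)}} = \frac{18 + 6 \left(-31\right)}{\left(-30\right) \frac{1}{-1}} = \frac{18 - 186}{\left(-30\right) \left(-1\right)} = - \frac{168}{30} = \left(-168\right) \frac{1}{30} = - \frac{28}{5}$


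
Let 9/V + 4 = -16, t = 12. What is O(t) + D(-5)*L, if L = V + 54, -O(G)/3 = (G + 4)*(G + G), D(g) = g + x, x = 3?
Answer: -12591/10 ≈ -1259.1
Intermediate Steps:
V = -9/20 (V = 9/(-4 - 16) = 9/(-20) = 9*(-1/20) = -9/20 ≈ -0.45000)
D(g) = 3 + g (D(g) = g + 3 = 3 + g)
O(G) = -6*G*(4 + G) (O(G) = -3*(G + 4)*(G + G) = -3*(4 + G)*2*G = -6*G*(4 + G))
L = 1071/20 (L = -9/20 + 54 = 1071/20 ≈ 53.550)
O(t) + D(-5)*L = -6*12*(4 + 12) + (3 - 5)*(1071/20) = -6*12*16 - 2*1071/20 = -1152 - 1071/10 = -12591/10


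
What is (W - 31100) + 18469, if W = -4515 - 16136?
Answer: -33282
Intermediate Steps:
W = -20651
(W - 31100) + 18469 = (-20651 - 31100) + 18469 = -51751 + 18469 = -33282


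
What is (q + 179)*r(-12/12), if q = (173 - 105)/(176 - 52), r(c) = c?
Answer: -5566/31 ≈ -179.55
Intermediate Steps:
q = 17/31 (q = 68/124 = 68*(1/124) = 17/31 ≈ 0.54839)
(q + 179)*r(-12/12) = (17/31 + 179)*(-12/12) = 5566*(-12*1/12)/31 = (5566/31)*(-1) = -5566/31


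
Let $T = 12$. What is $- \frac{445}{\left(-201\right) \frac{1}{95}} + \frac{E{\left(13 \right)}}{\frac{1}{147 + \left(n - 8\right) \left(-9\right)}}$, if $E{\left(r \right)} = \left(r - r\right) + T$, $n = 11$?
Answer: $\frac{331715}{201} \approx 1650.3$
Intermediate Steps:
$E{\left(r \right)} = 12$ ($E{\left(r \right)} = \left(r - r\right) + 12 = 0 + 12 = 12$)
$- \frac{445}{\left(-201\right) \frac{1}{95}} + \frac{E{\left(13 \right)}}{\frac{1}{147 + \left(n - 8\right) \left(-9\right)}} = - \frac{445}{\left(-201\right) \frac{1}{95}} + \frac{12}{\frac{1}{147 + \left(11 - 8\right) \left(-9\right)}} = - \frac{445}{\left(-201\right) \frac{1}{95}} + \frac{12}{\frac{1}{147 + 3 \left(-9\right)}} = - \frac{445}{- \frac{201}{95}} + \frac{12}{\frac{1}{147 - 27}} = \left(-445\right) \left(- \frac{95}{201}\right) + \frac{12}{\frac{1}{120}} = \frac{42275}{201} + 12 \frac{1}{\frac{1}{120}} = \frac{42275}{201} + 12 \cdot 120 = \frac{42275}{201} + 1440 = \frac{331715}{201}$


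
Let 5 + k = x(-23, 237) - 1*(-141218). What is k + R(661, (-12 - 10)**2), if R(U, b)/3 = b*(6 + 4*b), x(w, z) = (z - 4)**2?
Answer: 3015286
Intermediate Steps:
x(w, z) = (-4 + z)**2
R(U, b) = 3*b*(6 + 4*b) (R(U, b) = 3*(b*(6 + 4*b)) = 3*b*(6 + 4*b))
k = 195502 (k = -5 + ((-4 + 237)**2 - 1*(-141218)) = -5 + (233**2 + 141218) = -5 + (54289 + 141218) = -5 + 195507 = 195502)
k + R(661, (-12 - 10)**2) = 195502 + 6*(-12 - 10)**2*(3 + 2*(-12 - 10)**2) = 195502 + 6*(-22)**2*(3 + 2*(-22)**2) = 195502 + 6*484*(3 + 2*484) = 195502 + 6*484*(3 + 968) = 195502 + 6*484*971 = 195502 + 2819784 = 3015286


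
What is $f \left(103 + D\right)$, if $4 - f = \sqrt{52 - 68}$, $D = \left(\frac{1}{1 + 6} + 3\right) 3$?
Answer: $\frac{3148}{7} - \frac{3148 i}{7} \approx 449.71 - 449.71 i$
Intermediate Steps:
$D = \frac{66}{7}$ ($D = \left(\frac{1}{7} + 3\right) 3 = \frac{22}{7} \cdot 3 = \frac{66}{7} \approx 9.4286$)
$f = 4 - 4 i$ ($f = 4 - \sqrt{52 - 68} = 4 - \sqrt{-16} = 4 - 4 i \approx 4.0 - 4.0 i$)
$f \left(103 + D\right) = \left(4 - 4 i\right) \left(103 + \frac{66}{7}\right) = \left(4 - 4 i\right) \frac{787}{7} = \frac{3148}{7} - \frac{3148 i}{7}$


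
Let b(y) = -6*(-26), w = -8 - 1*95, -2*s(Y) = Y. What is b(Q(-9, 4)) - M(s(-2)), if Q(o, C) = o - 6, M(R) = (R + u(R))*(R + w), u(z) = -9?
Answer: -660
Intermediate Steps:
s(Y) = -Y/2
w = -103 (w = -8 - 95 = -103)
M(R) = (-103 + R)*(-9 + R) (M(R) = (R - 9)*(R - 103) = (-9 + R)*(-103 + R) = (-103 + R)*(-9 + R))
Q(o, C) = -6 + o
b(y) = 156
b(Q(-9, 4)) - M(s(-2)) = 156 - (927 + (-½*(-2))² - (-56)*(-2)) = 156 - (927 + 1² - 112*1) = 156 - (927 + 1 - 112) = 156 - 1*816 = 156 - 816 = -660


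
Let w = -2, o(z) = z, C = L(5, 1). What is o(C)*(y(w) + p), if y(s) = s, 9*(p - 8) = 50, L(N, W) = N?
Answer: 520/9 ≈ 57.778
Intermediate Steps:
C = 5
p = 122/9 (p = 8 + (⅑)*50 = 8 + 50/9 = 122/9 ≈ 13.556)
o(C)*(y(w) + p) = 5*(-2 + 122/9) = 5*(104/9) = 520/9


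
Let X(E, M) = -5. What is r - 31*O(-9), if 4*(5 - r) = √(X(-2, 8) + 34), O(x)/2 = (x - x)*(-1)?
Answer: 5 - √29/4 ≈ 3.6537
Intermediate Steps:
O(x) = 0 (O(x) = 2*((x - x)*(-1)) = 2*(0*(-1)) = 2*0 = 0)
r = 5 - √29/4 (r = 5 - √(-5 + 34)/4 = 5 - √29/4 ≈ 3.6537)
r - 31*O(-9) = (5 - √29/4) - 31*0 = (5 - √29/4) + 0 = 5 - √29/4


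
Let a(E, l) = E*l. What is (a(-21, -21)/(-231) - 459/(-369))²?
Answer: 90000/203401 ≈ 0.44248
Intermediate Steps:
(a(-21, -21)/(-231) - 459/(-369))² = (-21*(-21)/(-231) - 459/(-369))² = (441*(-1/231) - 459*(-1/369))² = (-21/11 + 51/41)² = (-300/451)² = 90000/203401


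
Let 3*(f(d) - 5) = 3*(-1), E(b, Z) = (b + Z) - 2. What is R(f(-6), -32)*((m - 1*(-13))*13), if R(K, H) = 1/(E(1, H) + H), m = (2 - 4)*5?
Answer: -⅗ ≈ -0.60000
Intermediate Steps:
m = -10 (m = -2*5 = -10)
E(b, Z) = -2 + Z + b (E(b, Z) = (Z + b) - 2 = -2 + Z + b)
f(d) = 4 (f(d) = 5 + (3*(-1))/3 = 5 + (⅓)*(-3) = 5 - 1 = 4)
R(K, H) = 1/(-1 + 2*H) (R(K, H) = 1/((-2 + H + 1) + H) = 1/((-1 + H) + H) = 1/(-1 + 2*H))
R(f(-6), -32)*((m - 1*(-13))*13) = ((-10 - 1*(-13))*13)/(-1 + 2*(-32)) = ((-10 + 13)*13)/(-1 - 64) = (3*13)/(-65) = -1/65*39 = -⅗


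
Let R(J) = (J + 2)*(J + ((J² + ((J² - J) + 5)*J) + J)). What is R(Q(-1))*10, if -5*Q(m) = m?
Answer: 3872/125 ≈ 30.976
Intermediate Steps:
Q(m) = -m/5
R(J) = (2 + J)*(J² + 2*J + J*(5 + J² - J)) (R(J) = (2 + J)*(J + ((J² + (5 + J² - J)*J) + J)) = (2 + J)*(J + ((J² + J*(5 + J² - J)) + J)) = (2 + J)*(J + (J + J² + J*(5 + J² - J))) = (2 + J)*(J² + 2*J + J*(5 + J² - J)))
R(Q(-1))*10 = ((-⅕*(-1))*(14 + (-⅕*(-1))³ + 2*(-⅕*(-1))² + 7*(-⅕*(-1))))*10 = ((14 + (⅕)³ + 2*(⅕)² + 7*(⅕))/5)*10 = ((14 + 1/125 + 2*(1/25) + 7/5)/5)*10 = ((14 + 1/125 + 2/25 + 7/5)/5)*10 = ((⅕)*(1936/125))*10 = (1936/625)*10 = 3872/125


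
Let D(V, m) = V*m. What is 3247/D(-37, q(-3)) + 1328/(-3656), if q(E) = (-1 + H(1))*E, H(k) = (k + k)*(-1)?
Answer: -1539157/152181 ≈ -10.114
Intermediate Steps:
H(k) = -2*k (H(k) = (2*k)*(-1) = -2*k)
q(E) = -3*E (q(E) = (-1 - 2*1)*E = (-1 - 2)*E = -3*E)
3247/D(-37, q(-3)) + 1328/(-3656) = 3247/((-(-111)*(-3))) + 1328/(-3656) = 3247/((-37*9)) + 1328*(-1/3656) = 3247/(-333) - 166/457 = 3247*(-1/333) - 166/457 = -3247/333 - 166/457 = -1539157/152181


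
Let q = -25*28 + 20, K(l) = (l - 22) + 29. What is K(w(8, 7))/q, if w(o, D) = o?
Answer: -3/136 ≈ -0.022059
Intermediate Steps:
K(l) = 7 + l (K(l) = (-22 + l) + 29 = 7 + l)
q = -680 (q = -700 + 20 = -680)
K(w(8, 7))/q = (7 + 8)/(-680) = 15*(-1/680) = -3/136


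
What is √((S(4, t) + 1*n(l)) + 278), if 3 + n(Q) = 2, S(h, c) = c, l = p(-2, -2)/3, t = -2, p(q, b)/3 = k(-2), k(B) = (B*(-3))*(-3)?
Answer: 5*√11 ≈ 16.583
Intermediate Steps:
k(B) = 9*B (k(B) = -3*B*(-3) = 9*B)
p(q, b) = -54 (p(q, b) = 3*(9*(-2)) = 3*(-18) = -54)
l = -18 (l = -54/3 = -54*⅓ = -18)
n(Q) = -1 (n(Q) = -3 + 2 = -1)
√((S(4, t) + 1*n(l)) + 278) = √((-2 + 1*(-1)) + 278) = √((-2 - 1) + 278) = √(-3 + 278) = √275 = 5*√11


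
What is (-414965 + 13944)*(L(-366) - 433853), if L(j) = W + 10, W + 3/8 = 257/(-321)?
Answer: 446782245391703/2568 ≈ 1.7398e+11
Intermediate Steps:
W = -3019/2568 (W = -3/8 + 257/(-321) = -3/8 + 257*(-1/321) = -3/8 - 257/321 = -3019/2568 ≈ -1.1756)
L(j) = 22661/2568 (L(j) = -3019/2568 + 10 = 22661/2568)
(-414965 + 13944)*(L(-366) - 433853) = (-414965 + 13944)*(22661/2568 - 433853) = -401021*(-1114111843/2568) = 446782245391703/2568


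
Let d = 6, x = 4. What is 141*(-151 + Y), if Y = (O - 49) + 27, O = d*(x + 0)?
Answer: -21009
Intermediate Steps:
O = 24 (O = 6*(4 + 0) = 6*4 = 24)
Y = 2 (Y = (24 - 49) + 27 = -25 + 27 = 2)
141*(-151 + Y) = 141*(-151 + 2) = 141*(-149) = -21009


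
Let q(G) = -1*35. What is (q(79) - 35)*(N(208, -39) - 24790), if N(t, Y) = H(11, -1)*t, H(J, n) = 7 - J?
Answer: 1793540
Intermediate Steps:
q(G) = -35
N(t, Y) = -4*t (N(t, Y) = (7 - 1*11)*t = (7 - 11)*t = -4*t)
(q(79) - 35)*(N(208, -39) - 24790) = (-35 - 35)*(-4*208 - 24790) = -70*(-832 - 24790) = -70*(-25622) = 1793540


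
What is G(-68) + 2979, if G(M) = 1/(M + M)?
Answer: 405143/136 ≈ 2979.0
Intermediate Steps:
G(M) = 1/(2*M)
G(-68) + 2979 = (½)/(-68) + 2979 = (½)*(-1/68) + 2979 = -1/136 + 2979 = 405143/136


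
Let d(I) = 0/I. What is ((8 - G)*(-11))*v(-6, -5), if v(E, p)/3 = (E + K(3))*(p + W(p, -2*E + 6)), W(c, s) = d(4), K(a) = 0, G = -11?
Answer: -18810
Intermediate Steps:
d(I) = 0
W(c, s) = 0
v(E, p) = 3*E*p (v(E, p) = 3*((E + 0)*(p + 0)) = 3*(E*p) = 3*E*p)
((8 - G)*(-11))*v(-6, -5) = ((8 - 1*(-11))*(-11))*(3*(-6)*(-5)) = ((8 + 11)*(-11))*90 = (19*(-11))*90 = -209*90 = -18810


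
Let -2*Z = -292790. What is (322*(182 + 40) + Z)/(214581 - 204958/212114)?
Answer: 23107593103/22757714638 ≈ 1.0154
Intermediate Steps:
Z = 146395 (Z = -1/2*(-292790) = 146395)
(322*(182 + 40) + Z)/(214581 - 204958/212114) = (322*(182 + 40) + 146395)/(214581 - 204958/212114) = (322*222 + 146395)/(214581 - 204958*1/212114) = (71484 + 146395)/(214581 - 102479/106057) = 217879/(22757714638/106057) = 217879*(106057/22757714638) = 23107593103/22757714638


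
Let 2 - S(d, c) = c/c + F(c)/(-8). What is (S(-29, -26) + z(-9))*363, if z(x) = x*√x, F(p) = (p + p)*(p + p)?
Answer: 123057 - 9801*I ≈ 1.2306e+5 - 9801.0*I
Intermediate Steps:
F(p) = 4*p² (F(p) = (2*p)*(2*p) = 4*p²)
z(x) = x^(3/2)
S(d, c) = 1 + c²/2 (S(d, c) = 2 - (c/c + (4*c²)/(-8)) = 2 - (1 + (4*c²)*(-⅛)) = 2 - (1 - c²/2) = 2 + (-1 + c²/2) = 1 + c²/2)
(S(-29, -26) + z(-9))*363 = ((1 + (½)*(-26)²) + (-9)^(3/2))*363 = ((1 + (½)*676) - 27*I)*363 = ((1 + 338) - 27*I)*363 = (339 - 27*I)*363 = 123057 - 9801*I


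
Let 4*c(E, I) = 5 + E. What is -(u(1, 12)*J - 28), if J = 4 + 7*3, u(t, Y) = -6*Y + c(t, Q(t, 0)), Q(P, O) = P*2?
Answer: 3581/2 ≈ 1790.5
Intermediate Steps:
Q(P, O) = 2*P
c(E, I) = 5/4 + E/4 (c(E, I) = (5 + E)/4 = 5/4 + E/4)
u(t, Y) = 5/4 - 6*Y + t/4 (u(t, Y) = -6*Y + (5/4 + t/4) = 5/4 - 6*Y + t/4)
J = 25 (J = 4 + 21 = 25)
-(u(1, 12)*J - 28) = -((5/4 - 6*12 + (¼)*1)*25 - 28) = -((5/4 - 72 + ¼)*25 - 28) = -(-141/2*25 - 28) = -(-3525/2 - 28) = -1*(-3581/2) = 3581/2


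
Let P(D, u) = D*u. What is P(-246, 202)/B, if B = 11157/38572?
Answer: -638906608/3719 ≈ -1.7180e+5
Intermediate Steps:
B = 11157/38572 (B = 11157*(1/38572) = 11157/38572 ≈ 0.28925)
P(-246, 202)/B = (-246*202)/(11157/38572) = -49692*38572/11157 = -638906608/3719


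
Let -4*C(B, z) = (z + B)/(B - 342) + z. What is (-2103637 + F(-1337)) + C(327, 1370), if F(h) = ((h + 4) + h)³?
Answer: -1142176017073/60 ≈ -1.9036e+10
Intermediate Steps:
C(B, z) = -z/4 - (B + z)/(4*(-342 + B)) (C(B, z) = -((z + B)/(B - 342) + z)/4 = -((B + z)/(-342 + B) + z)/4 = -(z + (B + z)/(-342 + B))/4 = -z/4 - (B + z)/(4*(-342 + B)))
F(h) = (4 + 2*h)³ (F(h) = ((4 + h) + h)³ = (4 + 2*h)³)
(-2103637 + F(-1337)) + C(327, 1370) = (-2103637 + 8*(2 - 1337)³) + (-1*327 + 341*1370 - 1*327*1370)/(4*(-342 + 327)) = (-2103637 + 8*(-1335)³) + (¼)*(-327 + 467170 - 447990)/(-15) = (-2103637 + 8*(-2379270375)) + (¼)*(-1/15)*18853 = (-2103637 - 19034163000) - 18853/60 = -19036266637 - 18853/60 = -1142176017073/60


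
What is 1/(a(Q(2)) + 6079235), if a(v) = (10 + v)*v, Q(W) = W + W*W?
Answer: 1/6079331 ≈ 1.6449e-7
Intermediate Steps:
Q(W) = W + W²
a(v) = v*(10 + v)
1/(a(Q(2)) + 6079235) = 1/((2*(1 + 2))*(10 + 2*(1 + 2)) + 6079235) = 1/((2*3)*(10 + 2*3) + 6079235) = 1/(6*(10 + 6) + 6079235) = 1/(6*16 + 6079235) = 1/(96 + 6079235) = 1/6079331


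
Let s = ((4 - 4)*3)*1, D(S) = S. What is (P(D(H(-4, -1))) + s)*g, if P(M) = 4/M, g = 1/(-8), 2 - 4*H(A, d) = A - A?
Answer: -1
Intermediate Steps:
H(A, d) = ½ (H(A, d) = ½ - (A - A)/4 = ½ - ¼*0 = ½ + 0 = ½)
g = -⅛ ≈ -0.12500
s = 0 (s = (0*3)*1 = 0*1 = 0)
(P(D(H(-4, -1))) + s)*g = (4/(½) + 0)*(-⅛) = (4*2 + 0)*(-⅛) = (8 + 0)*(-⅛) = 8*(-⅛) = -1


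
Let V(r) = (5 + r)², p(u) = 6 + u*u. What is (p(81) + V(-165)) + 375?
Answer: 32542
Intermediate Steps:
p(u) = 6 + u²
(p(81) + V(-165)) + 375 = ((6 + 81²) + (5 - 165)²) + 375 = ((6 + 6561) + (-160)²) + 375 = (6567 + 25600) + 375 = 32167 + 375 = 32542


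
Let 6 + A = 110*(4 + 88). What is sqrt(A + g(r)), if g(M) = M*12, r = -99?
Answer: sqrt(8926) ≈ 94.478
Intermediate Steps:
A = 10114 (A = -6 + 110*(4 + 88) = -6 + 110*92 = -6 + 10120 = 10114)
g(M) = 12*M
sqrt(A + g(r)) = sqrt(10114 + 12*(-99)) = sqrt(10114 - 1188) = sqrt(8926)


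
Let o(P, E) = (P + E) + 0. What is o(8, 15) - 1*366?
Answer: -343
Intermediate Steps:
o(P, E) = E + P (o(P, E) = (E + P) + 0 = E + P)
o(8, 15) - 1*366 = (15 + 8) - 1*366 = 23 - 366 = -343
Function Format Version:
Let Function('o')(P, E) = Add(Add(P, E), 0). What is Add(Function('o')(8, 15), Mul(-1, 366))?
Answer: -343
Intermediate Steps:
Function('o')(P, E) = Add(E, P) (Function('o')(P, E) = Add(Add(E, P), 0) = Add(E, P))
Add(Function('o')(8, 15), Mul(-1, 366)) = Add(Add(15, 8), Mul(-1, 366)) = Add(23, -366) = -343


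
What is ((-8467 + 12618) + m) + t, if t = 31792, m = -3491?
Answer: 32452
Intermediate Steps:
((-8467 + 12618) + m) + t = ((-8467 + 12618) - 3491) + 31792 = (4151 - 3491) + 31792 = 660 + 31792 = 32452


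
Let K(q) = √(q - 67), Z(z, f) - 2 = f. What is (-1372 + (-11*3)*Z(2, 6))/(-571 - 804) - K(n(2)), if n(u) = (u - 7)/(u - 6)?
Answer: 1636/1375 - I*√263/2 ≈ 1.1898 - 8.1086*I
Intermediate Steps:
Z(z, f) = 2 + f
n(u) = (-7 + u)/(-6 + u)
K(q) = √(-67 + q)
(-1372 + (-11*3)*Z(2, 6))/(-571 - 804) - K(n(2)) = (-1372 + (-11*3)*(2 + 6))/(-571 - 804) - √(-67 + (-7 + 2)/(-6 + 2)) = (-1372 - 33*8)/(-1375) - √(-67 - 5/(-4)) = (-1372 - 264)*(-1/1375) - √(-67 - ¼*(-5)) = -1636*(-1/1375) - √(-67 + 5/4) = 1636/1375 - √(-263/4) = 1636/1375 - I*√263/2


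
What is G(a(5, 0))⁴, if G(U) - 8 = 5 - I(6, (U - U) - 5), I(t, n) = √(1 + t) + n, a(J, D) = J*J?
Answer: (18 - √7)⁴ ≈ 55579.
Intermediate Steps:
a(J, D) = J²
I(t, n) = n + √(1 + t)
G(U) = 18 - √7 (G(U) = 8 + (5 - (((U - U) - 5) + √(1 + 6))) = 8 + (5 - ((0 - 5) + √7)) = 8 + (5 - (-5 + √7)) = 8 + (5 + (5 - √7)) = 8 + (10 - √7) = 18 - √7)
G(a(5, 0))⁴ = (18 - √7)⁴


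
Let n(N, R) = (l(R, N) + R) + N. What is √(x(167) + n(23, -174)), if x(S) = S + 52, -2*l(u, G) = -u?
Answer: I*√19 ≈ 4.3589*I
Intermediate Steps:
l(u, G) = u/2 (l(u, G) = -(-1)*u/2 = u/2)
n(N, R) = N + 3*R/2 (n(N, R) = (R/2 + R) + N = 3*R/2 + N = N + 3*R/2)
x(S) = 52 + S
√(x(167) + n(23, -174)) = √((52 + 167) + (23 + (3/2)*(-174))) = √(219 + (23 - 261)) = √(219 - 238) = √(-19) = I*√19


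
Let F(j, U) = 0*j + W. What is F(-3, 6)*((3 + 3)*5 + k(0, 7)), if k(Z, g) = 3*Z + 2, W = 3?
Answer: 96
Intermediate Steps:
k(Z, g) = 2 + 3*Z
F(j, U) = 3 (F(j, U) = 0*j + 3 = 0 + 3 = 3)
F(-3, 6)*((3 + 3)*5 + k(0, 7)) = 3*((3 + 3)*5 + (2 + 3*0)) = 3*(6*5 + (2 + 0)) = 3*(30 + 2) = 3*32 = 96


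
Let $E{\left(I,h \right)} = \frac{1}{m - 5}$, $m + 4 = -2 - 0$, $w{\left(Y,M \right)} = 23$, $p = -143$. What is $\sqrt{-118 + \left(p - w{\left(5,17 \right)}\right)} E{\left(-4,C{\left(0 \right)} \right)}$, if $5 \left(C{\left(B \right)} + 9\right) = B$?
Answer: $- \frac{2 i \sqrt{71}}{11} \approx - 1.532 i$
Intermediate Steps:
$m = -6$ ($m = -4 - 2 = -6$)
$C{\left(B \right)} = -9 + \frac{B}{5}$
$E{\left(I,h \right)} = - \frac{1}{11}$ ($E{\left(I,h \right)} = \frac{1}{-6 - 5} = \frac{1}{-11} = - \frac{1}{11}$)
$\sqrt{-118 + \left(p - w{\left(5,17 \right)}\right)} E{\left(-4,C{\left(0 \right)} \right)} = \sqrt{-118 - 166} \left(- \frac{1}{11}\right) = \sqrt{-284} \left(- \frac{1}{11}\right) = 2 i \sqrt{71} \left(- \frac{1}{11}\right) = - \frac{2 i \sqrt{71}}{11}$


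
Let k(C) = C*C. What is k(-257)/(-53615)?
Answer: -66049/53615 ≈ -1.2319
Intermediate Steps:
k(C) = C²
k(-257)/(-53615) = (-257)²/(-53615) = 66049*(-1/53615) = -66049/53615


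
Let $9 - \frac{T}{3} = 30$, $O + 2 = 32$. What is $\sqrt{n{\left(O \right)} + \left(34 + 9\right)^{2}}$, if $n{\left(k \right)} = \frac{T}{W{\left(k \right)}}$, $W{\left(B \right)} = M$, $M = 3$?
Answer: $2 \sqrt{457} \approx 42.755$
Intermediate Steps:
$O = 30$ ($O = -2 + 32 = 30$)
$T = -63$ ($T = 27 - 90 = -63$)
$W{\left(B \right)} = 3$
$n{\left(k \right)} = -21$ ($n{\left(k \right)} = - \frac{63}{3} = \left(-63\right) \frac{1}{3} = -21$)
$\sqrt{n{\left(O \right)} + \left(34 + 9\right)^{2}} = \sqrt{-21 + \left(34 + 9\right)^{2}} = \sqrt{-21 + 43^{2}} = \sqrt{-21 + 1849} = \sqrt{1828} = 2 \sqrt{457}$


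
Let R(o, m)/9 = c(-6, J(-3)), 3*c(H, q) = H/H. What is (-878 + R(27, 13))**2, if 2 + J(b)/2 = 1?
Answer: 765625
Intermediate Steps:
J(b) = -2 (J(b) = -4 + 2*1 = -4 + 2 = -2)
c(H, q) = 1/3 (c(H, q) = (H/H)/3 = (1/3)*1 = 1/3)
R(o, m) = 3 (R(o, m) = 9*(1/3) = 3)
(-878 + R(27, 13))**2 = (-878 + 3)**2 = (-875)**2 = 765625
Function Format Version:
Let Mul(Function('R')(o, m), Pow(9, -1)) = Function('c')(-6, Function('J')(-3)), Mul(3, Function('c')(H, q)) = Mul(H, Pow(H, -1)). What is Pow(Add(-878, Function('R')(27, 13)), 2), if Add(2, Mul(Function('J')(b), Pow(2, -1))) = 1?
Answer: 765625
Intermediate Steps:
Function('J')(b) = -2 (Function('J')(b) = Add(-4, Mul(2, 1)) = Add(-4, 2) = -2)
Function('c')(H, q) = Rational(1, 3) (Function('c')(H, q) = Mul(Rational(1, 3), Mul(H, Pow(H, -1))) = Mul(Rational(1, 3), 1) = Rational(1, 3))
Function('R')(o, m) = 3 (Function('R')(o, m) = Mul(9, Rational(1, 3)) = 3)
Pow(Add(-878, Function('R')(27, 13)), 2) = Pow(Add(-878, 3), 2) = Pow(-875, 2) = 765625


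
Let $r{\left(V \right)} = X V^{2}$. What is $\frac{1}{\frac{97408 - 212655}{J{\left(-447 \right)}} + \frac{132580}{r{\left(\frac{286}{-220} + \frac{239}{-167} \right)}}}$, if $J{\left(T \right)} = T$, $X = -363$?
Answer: $\frac{375052256909}{78332830566509} \approx 0.0047879$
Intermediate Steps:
$r{\left(V \right)} = - 363 V^{2}$
$\frac{1}{\frac{97408 - 212655}{J{\left(-447 \right)}} + \frac{132580}{r{\left(\frac{286}{-220} + \frac{239}{-167} \right)}}} = \frac{1}{\frac{97408 - 212655}{-447} + \frac{132580}{\left(-363\right) \left(\frac{286}{-220} + \frac{239}{-167}\right)^{2}}} = \frac{1}{\left(-115247\right) \left(- \frac{1}{447}\right) + \frac{132580}{\left(-363\right) \left(286 \left(- \frac{1}{220}\right) + 239 \left(- \frac{1}{167}\right)\right)^{2}}} = \frac{1}{\frac{115247}{447} + \frac{132580}{\left(-363\right) \left(- \frac{13}{10} - \frac{239}{167}\right)^{2}}} = \frac{1}{\frac{115247}{447} + \frac{132580}{\left(-363\right) \left(- \frac{4561}{1670}\right)^{2}}} = \frac{1}{\frac{115247}{447} + \frac{132580}{\left(-363\right) \frac{20802721}{2788900}}} = \frac{1}{\frac{115247}{447} + \frac{132580}{- \frac{7551387723}{2788900}}} = \frac{1}{\frac{115247}{447} + 132580 \left(- \frac{2788900}{7551387723}\right)} = \frac{1}{\frac{115247}{447} - \frac{369752362000}{7551387723}} = \frac{1}{\frac{78332830566509}{375052256909}} = \frac{375052256909}{78332830566509}$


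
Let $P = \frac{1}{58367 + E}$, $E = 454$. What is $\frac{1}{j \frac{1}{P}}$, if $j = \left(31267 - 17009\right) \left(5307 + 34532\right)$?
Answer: $\frac{1}{33411766879302} \approx 2.993 \cdot 10^{-14}$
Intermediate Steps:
$j = 568024462$ ($j = 14258 \cdot 39839 = 568024462$)
$P = \frac{1}{58821}$ ($P = \frac{1}{58367 + 454} = \frac{1}{58821} \approx 1.7001 \cdot 10^{-5}$)
$\frac{1}{j \frac{1}{P}} = \frac{1}{568024462 \frac{1}{\frac{1}{58821}}} = \frac{1}{568024462 \cdot 58821} = \frac{1}{33411766879302}$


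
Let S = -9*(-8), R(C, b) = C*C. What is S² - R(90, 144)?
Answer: -2916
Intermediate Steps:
R(C, b) = C²
S = 72
S² - R(90, 144) = 72² - 1*90² = 5184 - 1*8100 = 5184 - 8100 = -2916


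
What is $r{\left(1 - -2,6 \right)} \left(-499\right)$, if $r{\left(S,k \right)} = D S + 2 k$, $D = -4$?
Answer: $0$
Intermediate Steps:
$r{\left(S,k \right)} = - 4 S + 2 k$
$r{\left(1 - -2,6 \right)} \left(-499\right) = \left(- 4 \left(1 - -2\right) + 2 \cdot 6\right) \left(-499\right) = \left(- 4 \left(1 + 2\right) + 12\right) \left(-499\right) = \left(\left(-4\right) 3 + 12\right) \left(-499\right) = \left(-12 + 12\right) \left(-499\right) = 0 \left(-499\right) = 0$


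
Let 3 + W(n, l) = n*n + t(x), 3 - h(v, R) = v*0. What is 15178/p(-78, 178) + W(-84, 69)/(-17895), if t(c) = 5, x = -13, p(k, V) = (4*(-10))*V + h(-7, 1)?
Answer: -321842096/127358715 ≈ -2.5271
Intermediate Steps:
h(v, R) = 3 (h(v, R) = 3 - v*0 = 3 - 1*0 = 3 + 0 = 3)
p(k, V) = 3 - 40*V (p(k, V) = (4*(-10))*V + 3 = -40*V + 3 = 3 - 40*V)
W(n, l) = 2 + n² (W(n, l) = -3 + (n*n + 5) = -3 + (n² + 5) = -3 + (5 + n²) = 2 + n²)
15178/p(-78, 178) + W(-84, 69)/(-17895) = 15178/(3 - 40*178) + (2 + (-84)²)/(-17895) = 15178/(3 - 7120) + (2 + 7056)*(-1/17895) = 15178/(-7117) + 7058*(-1/17895) = 15178*(-1/7117) - 7058/17895 = -15178/7117 - 7058/17895 = -321842096/127358715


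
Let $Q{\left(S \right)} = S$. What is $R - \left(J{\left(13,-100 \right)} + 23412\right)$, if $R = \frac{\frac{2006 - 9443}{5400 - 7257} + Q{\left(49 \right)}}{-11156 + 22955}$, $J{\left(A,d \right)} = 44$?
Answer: $- \frac{171312763126}{7303581} \approx -23456.0$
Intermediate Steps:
$R = \frac{32810}{7303581}$ ($R = \frac{\frac{2006 - 9443}{5400 - 7257} + 49}{-11156 + 22955} = \frac{- \frac{7437}{-1857} + 49}{11799} = \left(\left(-7437\right) \left(- \frac{1}{1857}\right) + 49\right) \frac{1}{11799} = \left(\frac{2479}{619} + 49\right) \frac{1}{11799} = \frac{32810}{619} \cdot \frac{1}{11799} = \frac{32810}{7303581} \approx 0.0044923$)
$R - \left(J{\left(13,-100 \right)} + 23412\right) = \frac{32810}{7303581} - \left(44 + 23412\right) = \frac{32810}{7303581} - 23456 = - \frac{171312763126}{7303581}$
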